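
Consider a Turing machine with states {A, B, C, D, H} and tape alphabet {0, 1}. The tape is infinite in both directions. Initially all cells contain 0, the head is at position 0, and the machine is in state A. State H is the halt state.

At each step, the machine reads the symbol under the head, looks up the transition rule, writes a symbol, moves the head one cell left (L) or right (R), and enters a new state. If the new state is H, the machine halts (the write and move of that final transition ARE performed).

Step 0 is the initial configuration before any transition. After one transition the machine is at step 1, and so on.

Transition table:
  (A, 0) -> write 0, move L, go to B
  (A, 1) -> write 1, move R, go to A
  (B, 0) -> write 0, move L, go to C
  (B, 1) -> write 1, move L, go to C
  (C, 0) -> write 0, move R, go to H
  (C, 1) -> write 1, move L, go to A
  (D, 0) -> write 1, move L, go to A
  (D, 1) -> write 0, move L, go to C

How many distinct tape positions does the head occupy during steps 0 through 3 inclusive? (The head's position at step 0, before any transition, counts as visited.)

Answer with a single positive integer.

Answer: 3

Derivation:
Step 1: in state A at pos 0, read 0 -> (A,0)->write 0,move L,goto B. Now: state=B, head=-1, tape[-2..1]=0000 (head:  ^)
Step 2: in state B at pos -1, read 0 -> (B,0)->write 0,move L,goto C. Now: state=C, head=-2, tape[-3..1]=00000 (head:  ^)
Step 3: in state C at pos -2, read 0 -> (C,0)->write 0,move R,goto H. Now: state=H, head=-1, tape[-3..1]=00000 (head:   ^)
Head positions at steps 0..3: starting at 0, distinct positions visited = {-2, -1, 0} -> 3 position(s)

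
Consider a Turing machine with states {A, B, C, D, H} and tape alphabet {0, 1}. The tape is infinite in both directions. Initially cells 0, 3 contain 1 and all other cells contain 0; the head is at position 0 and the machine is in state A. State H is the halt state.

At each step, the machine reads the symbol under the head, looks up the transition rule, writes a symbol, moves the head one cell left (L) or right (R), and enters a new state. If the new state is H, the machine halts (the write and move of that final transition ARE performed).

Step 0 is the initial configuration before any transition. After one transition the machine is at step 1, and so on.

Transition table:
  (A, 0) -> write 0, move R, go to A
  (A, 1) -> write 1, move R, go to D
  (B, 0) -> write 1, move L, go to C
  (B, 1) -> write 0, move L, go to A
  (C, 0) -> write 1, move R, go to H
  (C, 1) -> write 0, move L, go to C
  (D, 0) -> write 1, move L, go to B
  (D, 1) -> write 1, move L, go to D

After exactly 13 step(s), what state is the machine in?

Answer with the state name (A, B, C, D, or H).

Answer: D

Derivation:
Step 1: in state A at pos 0, read 1 -> (A,1)->write 1,move R,goto D. Now: state=D, head=1, tape[-1..4]=010010 (head:   ^)
Step 2: in state D at pos 1, read 0 -> (D,0)->write 1,move L,goto B. Now: state=B, head=0, tape[-1..4]=011010 (head:  ^)
Step 3: in state B at pos 0, read 1 -> (B,1)->write 0,move L,goto A. Now: state=A, head=-1, tape[-2..4]=0001010 (head:  ^)
Step 4: in state A at pos -1, read 0 -> (A,0)->write 0,move R,goto A. Now: state=A, head=0, tape[-2..4]=0001010 (head:   ^)
Step 5: in state A at pos 0, read 0 -> (A,0)->write 0,move R,goto A. Now: state=A, head=1, tape[-2..4]=0001010 (head:    ^)
Step 6: in state A at pos 1, read 1 -> (A,1)->write 1,move R,goto D. Now: state=D, head=2, tape[-2..4]=0001010 (head:     ^)
Step 7: in state D at pos 2, read 0 -> (D,0)->write 1,move L,goto B. Now: state=B, head=1, tape[-2..4]=0001110 (head:    ^)
Step 8: in state B at pos 1, read 1 -> (B,1)->write 0,move L,goto A. Now: state=A, head=0, tape[-2..4]=0000110 (head:   ^)
Step 9: in state A at pos 0, read 0 -> (A,0)->write 0,move R,goto A. Now: state=A, head=1, tape[-2..4]=0000110 (head:    ^)
Step 10: in state A at pos 1, read 0 -> (A,0)->write 0,move R,goto A. Now: state=A, head=2, tape[-2..4]=0000110 (head:     ^)
Step 11: in state A at pos 2, read 1 -> (A,1)->write 1,move R,goto D. Now: state=D, head=3, tape[-2..4]=0000110 (head:      ^)
Step 12: in state D at pos 3, read 1 -> (D,1)->write 1,move L,goto D. Now: state=D, head=2, tape[-2..4]=0000110 (head:     ^)
Step 13: in state D at pos 2, read 1 -> (D,1)->write 1,move L,goto D. Now: state=D, head=1, tape[-2..4]=0000110 (head:    ^)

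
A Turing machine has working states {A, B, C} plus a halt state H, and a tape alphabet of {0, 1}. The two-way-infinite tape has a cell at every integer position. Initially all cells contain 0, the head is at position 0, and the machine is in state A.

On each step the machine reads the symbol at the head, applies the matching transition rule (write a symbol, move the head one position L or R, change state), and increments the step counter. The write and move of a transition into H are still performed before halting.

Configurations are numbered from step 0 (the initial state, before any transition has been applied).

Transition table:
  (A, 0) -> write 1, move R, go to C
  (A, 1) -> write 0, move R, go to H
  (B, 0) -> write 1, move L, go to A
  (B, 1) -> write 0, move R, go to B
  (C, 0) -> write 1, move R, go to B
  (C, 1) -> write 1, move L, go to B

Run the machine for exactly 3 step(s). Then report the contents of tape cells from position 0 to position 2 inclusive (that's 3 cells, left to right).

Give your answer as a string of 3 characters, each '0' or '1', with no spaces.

Step 1: in state A at pos 0, read 0 -> (A,0)->write 1,move R,goto C. Now: state=C, head=1, tape[-1..2]=0100 (head:   ^)
Step 2: in state C at pos 1, read 0 -> (C,0)->write 1,move R,goto B. Now: state=B, head=2, tape[-1..3]=01100 (head:    ^)
Step 3: in state B at pos 2, read 0 -> (B,0)->write 1,move L,goto A. Now: state=A, head=1, tape[-1..3]=01110 (head:   ^)

Answer: 111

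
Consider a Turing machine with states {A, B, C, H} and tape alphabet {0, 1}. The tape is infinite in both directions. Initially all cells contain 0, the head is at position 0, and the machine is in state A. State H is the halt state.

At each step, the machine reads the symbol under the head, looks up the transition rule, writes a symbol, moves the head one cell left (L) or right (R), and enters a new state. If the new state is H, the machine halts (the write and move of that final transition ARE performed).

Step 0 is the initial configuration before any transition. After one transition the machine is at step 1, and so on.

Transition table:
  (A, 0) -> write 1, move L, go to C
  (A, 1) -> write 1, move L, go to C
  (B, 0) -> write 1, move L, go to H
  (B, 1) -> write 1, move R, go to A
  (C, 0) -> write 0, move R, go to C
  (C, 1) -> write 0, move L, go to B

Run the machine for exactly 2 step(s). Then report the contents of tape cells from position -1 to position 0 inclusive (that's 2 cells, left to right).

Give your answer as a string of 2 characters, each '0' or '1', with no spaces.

Step 1: in state A at pos 0, read 0 -> (A,0)->write 1,move L,goto C. Now: state=C, head=-1, tape[-2..1]=0010 (head:  ^)
Step 2: in state C at pos -1, read 0 -> (C,0)->write 0,move R,goto C. Now: state=C, head=0, tape[-2..1]=0010 (head:   ^)

Answer: 01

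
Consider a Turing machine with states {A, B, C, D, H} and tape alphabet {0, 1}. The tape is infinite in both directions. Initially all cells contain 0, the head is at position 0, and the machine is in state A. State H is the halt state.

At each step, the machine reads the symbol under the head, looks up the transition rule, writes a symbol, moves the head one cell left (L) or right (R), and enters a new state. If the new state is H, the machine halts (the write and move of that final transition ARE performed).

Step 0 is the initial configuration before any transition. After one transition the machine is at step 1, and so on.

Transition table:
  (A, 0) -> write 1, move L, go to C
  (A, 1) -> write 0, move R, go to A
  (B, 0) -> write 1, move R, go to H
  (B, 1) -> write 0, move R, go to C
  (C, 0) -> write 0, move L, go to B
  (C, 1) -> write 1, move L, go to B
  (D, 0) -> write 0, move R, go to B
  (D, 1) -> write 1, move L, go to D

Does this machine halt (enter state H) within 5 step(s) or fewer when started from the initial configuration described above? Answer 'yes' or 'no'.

Answer: yes

Derivation:
Step 1: in state A at pos 0, read 0 -> (A,0)->write 1,move L,goto C. Now: state=C, head=-1, tape[-2..1]=0010 (head:  ^)
Step 2: in state C at pos -1, read 0 -> (C,0)->write 0,move L,goto B. Now: state=B, head=-2, tape[-3..1]=00010 (head:  ^)
Step 3: in state B at pos -2, read 0 -> (B,0)->write 1,move R,goto H. Now: state=H, head=-1, tape[-3..1]=01010 (head:   ^)
State H reached at step 3; 3 <= 5 -> yes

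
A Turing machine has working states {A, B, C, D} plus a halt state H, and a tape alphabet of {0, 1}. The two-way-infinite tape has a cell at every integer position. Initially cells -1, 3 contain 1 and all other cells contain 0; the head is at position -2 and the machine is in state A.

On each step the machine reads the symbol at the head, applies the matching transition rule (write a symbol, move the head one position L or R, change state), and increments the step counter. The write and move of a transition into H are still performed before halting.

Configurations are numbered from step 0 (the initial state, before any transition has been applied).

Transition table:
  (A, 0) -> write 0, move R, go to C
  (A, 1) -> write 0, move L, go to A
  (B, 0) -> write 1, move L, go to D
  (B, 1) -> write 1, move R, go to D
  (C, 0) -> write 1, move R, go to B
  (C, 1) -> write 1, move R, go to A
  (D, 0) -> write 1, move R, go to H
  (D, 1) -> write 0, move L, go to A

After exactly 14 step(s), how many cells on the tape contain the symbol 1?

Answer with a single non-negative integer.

Answer: 2

Derivation:
Step 1: in state A at pos -2, read 0 -> (A,0)->write 0,move R,goto C. Now: state=C, head=-1, tape[-3..4]=00100010 (head:   ^)
Step 2: in state C at pos -1, read 1 -> (C,1)->write 1,move R,goto A. Now: state=A, head=0, tape[-3..4]=00100010 (head:    ^)
Step 3: in state A at pos 0, read 0 -> (A,0)->write 0,move R,goto C. Now: state=C, head=1, tape[-3..4]=00100010 (head:     ^)
Step 4: in state C at pos 1, read 0 -> (C,0)->write 1,move R,goto B. Now: state=B, head=2, tape[-3..4]=00101010 (head:      ^)
Step 5: in state B at pos 2, read 0 -> (B,0)->write 1,move L,goto D. Now: state=D, head=1, tape[-3..4]=00101110 (head:     ^)
Step 6: in state D at pos 1, read 1 -> (D,1)->write 0,move L,goto A. Now: state=A, head=0, tape[-3..4]=00100110 (head:    ^)
Step 7: in state A at pos 0, read 0 -> (A,0)->write 0,move R,goto C. Now: state=C, head=1, tape[-3..4]=00100110 (head:     ^)
Step 8: in state C at pos 1, read 0 -> (C,0)->write 1,move R,goto B. Now: state=B, head=2, tape[-3..4]=00101110 (head:      ^)
Step 9: in state B at pos 2, read 1 -> (B,1)->write 1,move R,goto D. Now: state=D, head=3, tape[-3..4]=00101110 (head:       ^)
Step 10: in state D at pos 3, read 1 -> (D,1)->write 0,move L,goto A. Now: state=A, head=2, tape[-3..4]=00101100 (head:      ^)
Step 11: in state A at pos 2, read 1 -> (A,1)->write 0,move L,goto A. Now: state=A, head=1, tape[-3..4]=00101000 (head:     ^)
Step 12: in state A at pos 1, read 1 -> (A,1)->write 0,move L,goto A. Now: state=A, head=0, tape[-3..4]=00100000 (head:    ^)
Step 13: in state A at pos 0, read 0 -> (A,0)->write 0,move R,goto C. Now: state=C, head=1, tape[-3..4]=00100000 (head:     ^)
Step 14: in state C at pos 1, read 0 -> (C,0)->write 1,move R,goto B. Now: state=B, head=2, tape[-3..4]=00101000 (head:      ^)
Cells containing 1 after step 14: {-1, 1} -> 2 cell(s)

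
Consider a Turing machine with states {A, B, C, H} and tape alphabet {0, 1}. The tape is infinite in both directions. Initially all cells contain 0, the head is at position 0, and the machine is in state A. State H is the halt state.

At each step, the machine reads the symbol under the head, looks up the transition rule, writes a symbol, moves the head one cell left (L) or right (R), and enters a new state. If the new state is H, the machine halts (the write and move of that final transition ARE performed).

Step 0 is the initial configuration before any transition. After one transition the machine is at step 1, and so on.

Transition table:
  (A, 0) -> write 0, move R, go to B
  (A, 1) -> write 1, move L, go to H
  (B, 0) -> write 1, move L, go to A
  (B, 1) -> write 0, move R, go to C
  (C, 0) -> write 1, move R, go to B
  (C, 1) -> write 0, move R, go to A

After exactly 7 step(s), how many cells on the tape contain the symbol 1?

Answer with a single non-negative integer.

Answer: 2

Derivation:
Step 1: in state A at pos 0, read 0 -> (A,0)->write 0,move R,goto B. Now: state=B, head=1, tape[-1..2]=0000 (head:   ^)
Step 2: in state B at pos 1, read 0 -> (B,0)->write 1,move L,goto A. Now: state=A, head=0, tape[-1..2]=0010 (head:  ^)
Step 3: in state A at pos 0, read 0 -> (A,0)->write 0,move R,goto B. Now: state=B, head=1, tape[-1..2]=0010 (head:   ^)
Step 4: in state B at pos 1, read 1 -> (B,1)->write 0,move R,goto C. Now: state=C, head=2, tape[-1..3]=00000 (head:    ^)
Step 5: in state C at pos 2, read 0 -> (C,0)->write 1,move R,goto B. Now: state=B, head=3, tape[-1..4]=000100 (head:     ^)
Step 6: in state B at pos 3, read 0 -> (B,0)->write 1,move L,goto A. Now: state=A, head=2, tape[-1..4]=000110 (head:    ^)
Step 7: in state A at pos 2, read 1 -> (A,1)->write 1,move L,goto H. Now: state=H, head=1, tape[-1..4]=000110 (head:   ^)
Cells containing 1 after step 7: {2, 3} -> 2 cell(s)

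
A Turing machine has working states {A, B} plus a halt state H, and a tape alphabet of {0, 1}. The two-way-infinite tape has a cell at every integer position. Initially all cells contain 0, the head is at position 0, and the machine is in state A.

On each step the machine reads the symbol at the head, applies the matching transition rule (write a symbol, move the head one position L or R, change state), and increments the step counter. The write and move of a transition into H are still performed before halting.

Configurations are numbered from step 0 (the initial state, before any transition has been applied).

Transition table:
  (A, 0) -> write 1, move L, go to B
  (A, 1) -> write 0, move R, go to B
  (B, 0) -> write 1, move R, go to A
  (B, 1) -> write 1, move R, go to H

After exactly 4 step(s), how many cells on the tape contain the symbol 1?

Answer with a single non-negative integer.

Answer: 2

Derivation:
Step 1: in state A at pos 0, read 0 -> (A,0)->write 1,move L,goto B. Now: state=B, head=-1, tape[-2..1]=0010 (head:  ^)
Step 2: in state B at pos -1, read 0 -> (B,0)->write 1,move R,goto A. Now: state=A, head=0, tape[-2..1]=0110 (head:   ^)
Step 3: in state A at pos 0, read 1 -> (A,1)->write 0,move R,goto B. Now: state=B, head=1, tape[-2..2]=01000 (head:    ^)
Step 4: in state B at pos 1, read 0 -> (B,0)->write 1,move R,goto A. Now: state=A, head=2, tape[-2..3]=010100 (head:     ^)
Cells containing 1 after step 4: {-1, 1} -> 2 cell(s)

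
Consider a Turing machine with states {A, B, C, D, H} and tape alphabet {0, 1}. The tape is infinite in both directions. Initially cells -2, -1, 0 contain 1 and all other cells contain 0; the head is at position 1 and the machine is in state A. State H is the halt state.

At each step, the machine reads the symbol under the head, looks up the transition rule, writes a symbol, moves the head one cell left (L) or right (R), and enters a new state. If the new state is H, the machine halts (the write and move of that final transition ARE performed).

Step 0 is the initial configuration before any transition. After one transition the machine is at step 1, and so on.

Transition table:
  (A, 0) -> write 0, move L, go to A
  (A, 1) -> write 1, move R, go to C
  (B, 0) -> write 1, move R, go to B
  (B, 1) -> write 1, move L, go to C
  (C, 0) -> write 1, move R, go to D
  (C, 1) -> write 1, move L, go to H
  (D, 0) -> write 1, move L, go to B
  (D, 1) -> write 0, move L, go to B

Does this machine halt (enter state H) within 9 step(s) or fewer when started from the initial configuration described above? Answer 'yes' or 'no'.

Answer: yes

Derivation:
Step 1: in state A at pos 1, read 0 -> (A,0)->write 0,move L,goto A. Now: state=A, head=0, tape[-3..2]=011100 (head:    ^)
Step 2: in state A at pos 0, read 1 -> (A,1)->write 1,move R,goto C. Now: state=C, head=1, tape[-3..2]=011100 (head:     ^)
Step 3: in state C at pos 1, read 0 -> (C,0)->write 1,move R,goto D. Now: state=D, head=2, tape[-3..3]=0111100 (head:      ^)
Step 4: in state D at pos 2, read 0 -> (D,0)->write 1,move L,goto B. Now: state=B, head=1, tape[-3..3]=0111110 (head:     ^)
Step 5: in state B at pos 1, read 1 -> (B,1)->write 1,move L,goto C. Now: state=C, head=0, tape[-3..3]=0111110 (head:    ^)
Step 6: in state C at pos 0, read 1 -> (C,1)->write 1,move L,goto H. Now: state=H, head=-1, tape[-3..3]=0111110 (head:   ^)
State H reached at step 6; 6 <= 9 -> yes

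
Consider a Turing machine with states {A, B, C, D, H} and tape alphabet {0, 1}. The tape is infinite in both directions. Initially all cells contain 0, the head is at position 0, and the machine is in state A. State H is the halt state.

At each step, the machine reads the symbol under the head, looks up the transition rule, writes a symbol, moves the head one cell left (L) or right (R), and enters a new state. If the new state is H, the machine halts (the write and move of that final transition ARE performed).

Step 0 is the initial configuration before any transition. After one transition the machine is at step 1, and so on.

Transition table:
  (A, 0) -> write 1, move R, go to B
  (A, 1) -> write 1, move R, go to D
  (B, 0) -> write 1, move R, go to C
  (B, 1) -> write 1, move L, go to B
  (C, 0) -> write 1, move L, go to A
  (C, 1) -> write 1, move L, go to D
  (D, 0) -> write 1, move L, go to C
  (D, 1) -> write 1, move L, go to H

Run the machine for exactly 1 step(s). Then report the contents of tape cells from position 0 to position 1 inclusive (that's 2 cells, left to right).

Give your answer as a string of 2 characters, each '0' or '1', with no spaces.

Step 1: in state A at pos 0, read 0 -> (A,0)->write 1,move R,goto B. Now: state=B, head=1, tape[-1..2]=0100 (head:   ^)

Answer: 10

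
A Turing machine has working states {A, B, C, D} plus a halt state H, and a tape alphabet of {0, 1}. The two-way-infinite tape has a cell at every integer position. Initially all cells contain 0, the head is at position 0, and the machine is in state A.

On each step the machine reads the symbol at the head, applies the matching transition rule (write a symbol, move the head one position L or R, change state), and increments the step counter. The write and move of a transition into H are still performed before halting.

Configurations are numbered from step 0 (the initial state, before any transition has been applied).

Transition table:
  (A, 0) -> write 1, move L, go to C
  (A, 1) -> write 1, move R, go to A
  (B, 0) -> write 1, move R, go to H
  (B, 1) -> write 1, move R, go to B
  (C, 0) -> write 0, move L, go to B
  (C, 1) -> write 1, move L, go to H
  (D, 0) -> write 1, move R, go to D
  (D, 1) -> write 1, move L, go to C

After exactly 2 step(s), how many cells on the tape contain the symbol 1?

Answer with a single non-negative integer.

Step 1: in state A at pos 0, read 0 -> (A,0)->write 1,move L,goto C. Now: state=C, head=-1, tape[-2..1]=0010 (head:  ^)
Step 2: in state C at pos -1, read 0 -> (C,0)->write 0,move L,goto B. Now: state=B, head=-2, tape[-3..1]=00010 (head:  ^)
Cells containing 1 after step 2: {0} -> 1 cell(s)

Answer: 1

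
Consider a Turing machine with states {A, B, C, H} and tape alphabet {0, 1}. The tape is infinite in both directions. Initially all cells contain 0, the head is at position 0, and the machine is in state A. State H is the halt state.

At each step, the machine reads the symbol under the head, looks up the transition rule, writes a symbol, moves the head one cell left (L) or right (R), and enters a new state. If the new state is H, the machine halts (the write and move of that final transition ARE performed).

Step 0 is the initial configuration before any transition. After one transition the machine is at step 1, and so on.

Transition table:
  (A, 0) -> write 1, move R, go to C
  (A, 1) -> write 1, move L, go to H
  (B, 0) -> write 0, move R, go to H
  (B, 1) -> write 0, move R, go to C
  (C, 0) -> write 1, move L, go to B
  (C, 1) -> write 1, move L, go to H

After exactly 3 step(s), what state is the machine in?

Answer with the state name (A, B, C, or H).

Step 1: in state A at pos 0, read 0 -> (A,0)->write 1,move R,goto C. Now: state=C, head=1, tape[-1..2]=0100 (head:   ^)
Step 2: in state C at pos 1, read 0 -> (C,0)->write 1,move L,goto B. Now: state=B, head=0, tape[-1..2]=0110 (head:  ^)
Step 3: in state B at pos 0, read 1 -> (B,1)->write 0,move R,goto C. Now: state=C, head=1, tape[-1..2]=0010 (head:   ^)

Answer: C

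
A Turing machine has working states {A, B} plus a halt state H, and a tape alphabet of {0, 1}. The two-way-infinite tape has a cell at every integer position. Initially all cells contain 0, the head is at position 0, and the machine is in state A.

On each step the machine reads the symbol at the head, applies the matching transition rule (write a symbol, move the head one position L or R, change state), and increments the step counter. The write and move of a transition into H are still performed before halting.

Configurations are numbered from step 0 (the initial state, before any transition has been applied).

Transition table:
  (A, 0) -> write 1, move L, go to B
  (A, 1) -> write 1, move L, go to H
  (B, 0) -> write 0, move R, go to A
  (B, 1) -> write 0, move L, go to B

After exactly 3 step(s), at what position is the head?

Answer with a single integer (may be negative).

Step 1: in state A at pos 0, read 0 -> (A,0)->write 1,move L,goto B. Now: state=B, head=-1, tape[-2..1]=0010 (head:  ^)
Step 2: in state B at pos -1, read 0 -> (B,0)->write 0,move R,goto A. Now: state=A, head=0, tape[-2..1]=0010 (head:   ^)
Step 3: in state A at pos 0, read 1 -> (A,1)->write 1,move L,goto H. Now: state=H, head=-1, tape[-2..1]=0010 (head:  ^)

Answer: -1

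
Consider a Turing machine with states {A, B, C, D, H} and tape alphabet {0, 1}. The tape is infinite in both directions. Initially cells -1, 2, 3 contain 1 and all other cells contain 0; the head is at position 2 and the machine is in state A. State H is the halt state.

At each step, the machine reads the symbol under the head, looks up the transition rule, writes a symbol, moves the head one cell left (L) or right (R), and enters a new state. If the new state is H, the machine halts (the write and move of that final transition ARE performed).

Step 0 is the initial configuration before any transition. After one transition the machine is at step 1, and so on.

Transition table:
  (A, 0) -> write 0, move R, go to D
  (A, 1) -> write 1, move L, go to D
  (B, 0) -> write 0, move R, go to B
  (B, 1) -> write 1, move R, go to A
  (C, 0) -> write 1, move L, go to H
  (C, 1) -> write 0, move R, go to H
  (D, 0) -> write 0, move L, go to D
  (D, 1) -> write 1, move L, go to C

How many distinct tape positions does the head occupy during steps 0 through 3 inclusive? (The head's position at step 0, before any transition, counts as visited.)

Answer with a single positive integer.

Answer: 4

Derivation:
Step 1: in state A at pos 2, read 1 -> (A,1)->write 1,move L,goto D. Now: state=D, head=1, tape[-2..4]=0100110 (head:    ^)
Step 2: in state D at pos 1, read 0 -> (D,0)->write 0,move L,goto D. Now: state=D, head=0, tape[-2..4]=0100110 (head:   ^)
Step 3: in state D at pos 0, read 0 -> (D,0)->write 0,move L,goto D. Now: state=D, head=-1, tape[-2..4]=0100110 (head:  ^)
Head positions at steps 0..3: starting at 2, distinct positions visited = {-1, 0, 1, 2} -> 4 position(s)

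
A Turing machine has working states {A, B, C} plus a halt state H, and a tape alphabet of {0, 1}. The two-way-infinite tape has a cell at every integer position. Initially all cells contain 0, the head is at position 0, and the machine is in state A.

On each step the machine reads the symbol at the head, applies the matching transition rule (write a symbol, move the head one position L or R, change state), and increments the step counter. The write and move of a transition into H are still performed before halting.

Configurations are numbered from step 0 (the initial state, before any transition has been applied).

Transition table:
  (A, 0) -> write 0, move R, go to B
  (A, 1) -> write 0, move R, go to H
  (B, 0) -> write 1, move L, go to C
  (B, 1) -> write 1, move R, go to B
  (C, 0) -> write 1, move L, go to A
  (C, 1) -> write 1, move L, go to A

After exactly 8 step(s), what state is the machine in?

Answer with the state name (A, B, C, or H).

Answer: A

Derivation:
Step 1: in state A at pos 0, read 0 -> (A,0)->write 0,move R,goto B. Now: state=B, head=1, tape[-1..2]=0000 (head:   ^)
Step 2: in state B at pos 1, read 0 -> (B,0)->write 1,move L,goto C. Now: state=C, head=0, tape[-1..2]=0010 (head:  ^)
Step 3: in state C at pos 0, read 0 -> (C,0)->write 1,move L,goto A. Now: state=A, head=-1, tape[-2..2]=00110 (head:  ^)
Step 4: in state A at pos -1, read 0 -> (A,0)->write 0,move R,goto B. Now: state=B, head=0, tape[-2..2]=00110 (head:   ^)
Step 5: in state B at pos 0, read 1 -> (B,1)->write 1,move R,goto B. Now: state=B, head=1, tape[-2..2]=00110 (head:    ^)
Step 6: in state B at pos 1, read 1 -> (B,1)->write 1,move R,goto B. Now: state=B, head=2, tape[-2..3]=001100 (head:     ^)
Step 7: in state B at pos 2, read 0 -> (B,0)->write 1,move L,goto C. Now: state=C, head=1, tape[-2..3]=001110 (head:    ^)
Step 8: in state C at pos 1, read 1 -> (C,1)->write 1,move L,goto A. Now: state=A, head=0, tape[-2..3]=001110 (head:   ^)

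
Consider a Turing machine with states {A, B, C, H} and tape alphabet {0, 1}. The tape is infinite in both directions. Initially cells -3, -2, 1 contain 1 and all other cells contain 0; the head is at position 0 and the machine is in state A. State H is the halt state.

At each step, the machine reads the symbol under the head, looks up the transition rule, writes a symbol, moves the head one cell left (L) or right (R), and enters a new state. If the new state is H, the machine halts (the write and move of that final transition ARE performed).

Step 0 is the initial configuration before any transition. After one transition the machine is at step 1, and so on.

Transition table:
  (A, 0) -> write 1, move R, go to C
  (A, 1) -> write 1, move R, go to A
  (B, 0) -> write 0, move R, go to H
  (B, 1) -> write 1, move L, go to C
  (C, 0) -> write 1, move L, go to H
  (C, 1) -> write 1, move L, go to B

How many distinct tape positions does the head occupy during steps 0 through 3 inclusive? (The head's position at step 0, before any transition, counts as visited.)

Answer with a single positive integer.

Step 1: in state A at pos 0, read 0 -> (A,0)->write 1,move R,goto C. Now: state=C, head=1, tape[-4..2]=0110110 (head:      ^)
Step 2: in state C at pos 1, read 1 -> (C,1)->write 1,move L,goto B. Now: state=B, head=0, tape[-4..2]=0110110 (head:     ^)
Step 3: in state B at pos 0, read 1 -> (B,1)->write 1,move L,goto C. Now: state=C, head=-1, tape[-4..2]=0110110 (head:    ^)
Head positions at steps 0..3: starting at 0, distinct positions visited = {-1, 0, 1} -> 3 position(s)

Answer: 3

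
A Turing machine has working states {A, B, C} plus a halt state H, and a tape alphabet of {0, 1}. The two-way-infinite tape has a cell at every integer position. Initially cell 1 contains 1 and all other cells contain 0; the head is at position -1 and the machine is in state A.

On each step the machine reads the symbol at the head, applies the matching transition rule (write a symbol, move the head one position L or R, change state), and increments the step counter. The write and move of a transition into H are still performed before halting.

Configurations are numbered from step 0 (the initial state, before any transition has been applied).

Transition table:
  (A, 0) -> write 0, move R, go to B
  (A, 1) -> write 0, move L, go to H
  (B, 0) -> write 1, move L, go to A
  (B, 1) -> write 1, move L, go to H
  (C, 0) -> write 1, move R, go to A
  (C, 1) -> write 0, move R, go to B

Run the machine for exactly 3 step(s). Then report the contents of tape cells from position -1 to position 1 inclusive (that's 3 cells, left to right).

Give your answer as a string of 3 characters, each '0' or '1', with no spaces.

Answer: 011

Derivation:
Step 1: in state A at pos -1, read 0 -> (A,0)->write 0,move R,goto B. Now: state=B, head=0, tape[-2..2]=00010 (head:   ^)
Step 2: in state B at pos 0, read 0 -> (B,0)->write 1,move L,goto A. Now: state=A, head=-1, tape[-2..2]=00110 (head:  ^)
Step 3: in state A at pos -1, read 0 -> (A,0)->write 0,move R,goto B. Now: state=B, head=0, tape[-2..2]=00110 (head:   ^)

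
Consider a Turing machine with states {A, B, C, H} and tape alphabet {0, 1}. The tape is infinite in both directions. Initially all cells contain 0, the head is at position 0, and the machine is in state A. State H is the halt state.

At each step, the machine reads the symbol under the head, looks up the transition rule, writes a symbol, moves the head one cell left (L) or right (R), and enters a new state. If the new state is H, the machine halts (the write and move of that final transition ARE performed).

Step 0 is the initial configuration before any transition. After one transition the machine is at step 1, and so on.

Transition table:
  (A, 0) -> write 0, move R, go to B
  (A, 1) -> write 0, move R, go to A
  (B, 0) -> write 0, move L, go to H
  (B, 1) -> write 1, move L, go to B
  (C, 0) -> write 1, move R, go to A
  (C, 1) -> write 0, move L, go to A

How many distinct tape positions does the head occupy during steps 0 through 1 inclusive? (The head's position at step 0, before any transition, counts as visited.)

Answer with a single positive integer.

Step 1: in state A at pos 0, read 0 -> (A,0)->write 0,move R,goto B. Now: state=B, head=1, tape[-1..2]=0000 (head:   ^)
Head positions at steps 0..1: starting at 0, distinct positions visited = {0, 1} -> 2 position(s)

Answer: 2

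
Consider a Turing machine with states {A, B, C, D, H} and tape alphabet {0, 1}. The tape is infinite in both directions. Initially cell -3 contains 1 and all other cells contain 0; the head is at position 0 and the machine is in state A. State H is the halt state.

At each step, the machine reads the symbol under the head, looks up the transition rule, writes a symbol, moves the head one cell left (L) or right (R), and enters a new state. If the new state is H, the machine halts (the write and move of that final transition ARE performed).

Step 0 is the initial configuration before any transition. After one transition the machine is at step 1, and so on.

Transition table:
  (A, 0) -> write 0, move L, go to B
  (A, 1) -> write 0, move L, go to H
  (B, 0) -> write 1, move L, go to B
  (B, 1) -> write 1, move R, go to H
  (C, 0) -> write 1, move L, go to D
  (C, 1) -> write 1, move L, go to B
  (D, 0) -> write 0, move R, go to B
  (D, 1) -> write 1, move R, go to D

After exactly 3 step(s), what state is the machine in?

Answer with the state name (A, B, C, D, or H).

Step 1: in state A at pos 0, read 0 -> (A,0)->write 0,move L,goto B. Now: state=B, head=-1, tape[-4..1]=010000 (head:    ^)
Step 2: in state B at pos -1, read 0 -> (B,0)->write 1,move L,goto B. Now: state=B, head=-2, tape[-4..1]=010100 (head:   ^)
Step 3: in state B at pos -2, read 0 -> (B,0)->write 1,move L,goto B. Now: state=B, head=-3, tape[-4..1]=011100 (head:  ^)

Answer: B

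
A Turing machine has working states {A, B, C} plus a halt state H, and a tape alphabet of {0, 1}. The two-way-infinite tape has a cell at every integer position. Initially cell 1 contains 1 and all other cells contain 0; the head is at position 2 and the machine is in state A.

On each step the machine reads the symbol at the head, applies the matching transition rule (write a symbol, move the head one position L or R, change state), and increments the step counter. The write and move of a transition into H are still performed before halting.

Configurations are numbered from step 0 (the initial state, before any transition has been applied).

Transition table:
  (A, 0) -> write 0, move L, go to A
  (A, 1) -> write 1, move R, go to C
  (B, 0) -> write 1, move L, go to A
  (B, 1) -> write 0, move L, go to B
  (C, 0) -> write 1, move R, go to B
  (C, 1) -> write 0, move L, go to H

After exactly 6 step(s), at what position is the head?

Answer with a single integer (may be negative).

Answer: 2

Derivation:
Step 1: in state A at pos 2, read 0 -> (A,0)->write 0,move L,goto A. Now: state=A, head=1, tape[0..3]=0100 (head:  ^)
Step 2: in state A at pos 1, read 1 -> (A,1)->write 1,move R,goto C. Now: state=C, head=2, tape[0..3]=0100 (head:   ^)
Step 3: in state C at pos 2, read 0 -> (C,0)->write 1,move R,goto B. Now: state=B, head=3, tape[0..4]=01100 (head:    ^)
Step 4: in state B at pos 3, read 0 -> (B,0)->write 1,move L,goto A. Now: state=A, head=2, tape[0..4]=01110 (head:   ^)
Step 5: in state A at pos 2, read 1 -> (A,1)->write 1,move R,goto C. Now: state=C, head=3, tape[0..4]=01110 (head:    ^)
Step 6: in state C at pos 3, read 1 -> (C,1)->write 0,move L,goto H. Now: state=H, head=2, tape[0..4]=01100 (head:   ^)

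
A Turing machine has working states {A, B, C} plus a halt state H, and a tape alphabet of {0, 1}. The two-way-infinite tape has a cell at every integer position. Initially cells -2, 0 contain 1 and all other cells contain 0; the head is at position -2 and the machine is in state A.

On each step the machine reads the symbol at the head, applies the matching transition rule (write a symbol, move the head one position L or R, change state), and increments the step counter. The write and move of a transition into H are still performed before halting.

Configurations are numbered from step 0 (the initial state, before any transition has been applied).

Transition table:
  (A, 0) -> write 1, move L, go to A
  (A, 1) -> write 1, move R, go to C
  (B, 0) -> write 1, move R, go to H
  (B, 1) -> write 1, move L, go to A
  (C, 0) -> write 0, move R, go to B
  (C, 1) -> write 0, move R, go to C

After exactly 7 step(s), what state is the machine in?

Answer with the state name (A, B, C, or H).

Answer: C

Derivation:
Step 1: in state A at pos -2, read 1 -> (A,1)->write 1,move R,goto C. Now: state=C, head=-1, tape[-3..1]=01010 (head:   ^)
Step 2: in state C at pos -1, read 0 -> (C,0)->write 0,move R,goto B. Now: state=B, head=0, tape[-3..1]=01010 (head:    ^)
Step 3: in state B at pos 0, read 1 -> (B,1)->write 1,move L,goto A. Now: state=A, head=-1, tape[-3..1]=01010 (head:   ^)
Step 4: in state A at pos -1, read 0 -> (A,0)->write 1,move L,goto A. Now: state=A, head=-2, tape[-3..1]=01110 (head:  ^)
Step 5: in state A at pos -2, read 1 -> (A,1)->write 1,move R,goto C. Now: state=C, head=-1, tape[-3..1]=01110 (head:   ^)
Step 6: in state C at pos -1, read 1 -> (C,1)->write 0,move R,goto C. Now: state=C, head=0, tape[-3..1]=01010 (head:    ^)
Step 7: in state C at pos 0, read 1 -> (C,1)->write 0,move R,goto C. Now: state=C, head=1, tape[-3..2]=010000 (head:     ^)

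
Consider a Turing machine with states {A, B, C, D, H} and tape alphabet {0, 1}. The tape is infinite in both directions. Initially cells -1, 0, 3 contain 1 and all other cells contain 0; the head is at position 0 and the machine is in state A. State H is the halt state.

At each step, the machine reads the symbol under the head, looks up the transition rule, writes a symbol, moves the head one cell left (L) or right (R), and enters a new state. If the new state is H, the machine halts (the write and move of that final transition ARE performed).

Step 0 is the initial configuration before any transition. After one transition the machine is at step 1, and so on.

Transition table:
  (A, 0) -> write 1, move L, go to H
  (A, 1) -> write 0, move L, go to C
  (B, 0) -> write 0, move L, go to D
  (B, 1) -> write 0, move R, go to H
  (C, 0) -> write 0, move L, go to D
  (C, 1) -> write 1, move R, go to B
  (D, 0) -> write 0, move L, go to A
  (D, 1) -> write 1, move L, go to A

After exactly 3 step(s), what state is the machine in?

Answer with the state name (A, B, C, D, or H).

Step 1: in state A at pos 0, read 1 -> (A,1)->write 0,move L,goto C. Now: state=C, head=-1, tape[-2..4]=0100010 (head:  ^)
Step 2: in state C at pos -1, read 1 -> (C,1)->write 1,move R,goto B. Now: state=B, head=0, tape[-2..4]=0100010 (head:   ^)
Step 3: in state B at pos 0, read 0 -> (B,0)->write 0,move L,goto D. Now: state=D, head=-1, tape[-2..4]=0100010 (head:  ^)

Answer: D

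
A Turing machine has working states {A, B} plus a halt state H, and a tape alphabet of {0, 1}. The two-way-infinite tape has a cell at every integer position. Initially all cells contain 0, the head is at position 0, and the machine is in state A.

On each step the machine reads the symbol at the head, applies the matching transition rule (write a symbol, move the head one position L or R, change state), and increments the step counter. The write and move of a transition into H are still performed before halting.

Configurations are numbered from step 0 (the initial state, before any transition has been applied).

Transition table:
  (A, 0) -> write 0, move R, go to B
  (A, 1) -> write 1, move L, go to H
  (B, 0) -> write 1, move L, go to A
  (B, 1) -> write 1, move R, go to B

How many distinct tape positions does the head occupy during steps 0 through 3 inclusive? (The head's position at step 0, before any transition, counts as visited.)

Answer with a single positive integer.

Answer: 2

Derivation:
Step 1: in state A at pos 0, read 0 -> (A,0)->write 0,move R,goto B. Now: state=B, head=1, tape[-1..2]=0000 (head:   ^)
Step 2: in state B at pos 1, read 0 -> (B,0)->write 1,move L,goto A. Now: state=A, head=0, tape[-1..2]=0010 (head:  ^)
Step 3: in state A at pos 0, read 0 -> (A,0)->write 0,move R,goto B. Now: state=B, head=1, tape[-1..2]=0010 (head:   ^)
Head positions at steps 0..3: starting at 0, distinct positions visited = {0, 1} -> 2 position(s)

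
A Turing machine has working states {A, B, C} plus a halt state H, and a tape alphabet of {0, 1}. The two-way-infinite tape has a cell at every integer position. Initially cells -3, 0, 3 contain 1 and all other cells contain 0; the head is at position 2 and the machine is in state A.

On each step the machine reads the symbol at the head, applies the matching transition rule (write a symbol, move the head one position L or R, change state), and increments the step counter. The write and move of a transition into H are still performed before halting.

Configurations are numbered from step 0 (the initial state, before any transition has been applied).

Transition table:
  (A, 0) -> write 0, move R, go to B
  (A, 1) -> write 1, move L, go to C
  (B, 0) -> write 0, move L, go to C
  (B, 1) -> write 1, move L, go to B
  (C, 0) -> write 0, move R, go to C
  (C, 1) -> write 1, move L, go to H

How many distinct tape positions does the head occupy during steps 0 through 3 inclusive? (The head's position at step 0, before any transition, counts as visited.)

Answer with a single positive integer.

Step 1: in state A at pos 2, read 0 -> (A,0)->write 0,move R,goto B. Now: state=B, head=3, tape[-4..4]=010010010 (head:        ^)
Step 2: in state B at pos 3, read 1 -> (B,1)->write 1,move L,goto B. Now: state=B, head=2, tape[-4..4]=010010010 (head:       ^)
Step 3: in state B at pos 2, read 0 -> (B,0)->write 0,move L,goto C. Now: state=C, head=1, tape[-4..4]=010010010 (head:      ^)
Head positions at steps 0..3: starting at 2, distinct positions visited = {1, 2, 3} -> 3 position(s)

Answer: 3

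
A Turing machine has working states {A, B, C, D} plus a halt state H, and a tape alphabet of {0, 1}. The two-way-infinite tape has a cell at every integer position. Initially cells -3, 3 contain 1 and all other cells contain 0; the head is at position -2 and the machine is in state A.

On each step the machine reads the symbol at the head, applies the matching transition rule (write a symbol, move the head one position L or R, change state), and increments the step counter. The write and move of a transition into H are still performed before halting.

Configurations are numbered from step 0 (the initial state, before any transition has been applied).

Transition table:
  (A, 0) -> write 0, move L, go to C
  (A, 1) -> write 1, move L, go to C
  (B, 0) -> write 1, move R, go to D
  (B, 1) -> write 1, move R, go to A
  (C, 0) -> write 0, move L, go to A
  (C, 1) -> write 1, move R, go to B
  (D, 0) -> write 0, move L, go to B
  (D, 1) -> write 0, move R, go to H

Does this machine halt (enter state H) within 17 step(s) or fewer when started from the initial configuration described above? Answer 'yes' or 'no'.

Answer: no

Derivation:
Step 1: in state A at pos -2, read 0 -> (A,0)->write 0,move L,goto C. Now: state=C, head=-3, tape[-4..4]=010000010 (head:  ^)
Step 2: in state C at pos -3, read 1 -> (C,1)->write 1,move R,goto B. Now: state=B, head=-2, tape[-4..4]=010000010 (head:   ^)
Step 3: in state B at pos -2, read 0 -> (B,0)->write 1,move R,goto D. Now: state=D, head=-1, tape[-4..4]=011000010 (head:    ^)
Step 4: in state D at pos -1, read 0 -> (D,0)->write 0,move L,goto B. Now: state=B, head=-2, tape[-4..4]=011000010 (head:   ^)
Step 5: in state B at pos -2, read 1 -> (B,1)->write 1,move R,goto A. Now: state=A, head=-1, tape[-4..4]=011000010 (head:    ^)
Step 6: in state A at pos -1, read 0 -> (A,0)->write 0,move L,goto C. Now: state=C, head=-2, tape[-4..4]=011000010 (head:   ^)
Step 7: in state C at pos -2, read 1 -> (C,1)->write 1,move R,goto B. Now: state=B, head=-1, tape[-4..4]=011000010 (head:    ^)
Step 8: in state B at pos -1, read 0 -> (B,0)->write 1,move R,goto D. Now: state=D, head=0, tape[-4..4]=011100010 (head:     ^)
Step 9: in state D at pos 0, read 0 -> (D,0)->write 0,move L,goto B. Now: state=B, head=-1, tape[-4..4]=011100010 (head:    ^)
Step 10: in state B at pos -1, read 1 -> (B,1)->write 1,move R,goto A. Now: state=A, head=0, tape[-4..4]=011100010 (head:     ^)
Step 11: in state A at pos 0, read 0 -> (A,0)->write 0,move L,goto C. Now: state=C, head=-1, tape[-4..4]=011100010 (head:    ^)
Step 12: in state C at pos -1, read 1 -> (C,1)->write 1,move R,goto B. Now: state=B, head=0, tape[-4..4]=011100010 (head:     ^)
Step 13: in state B at pos 0, read 0 -> (B,0)->write 1,move R,goto D. Now: state=D, head=1, tape[-4..4]=011110010 (head:      ^)
Step 14: in state D at pos 1, read 0 -> (D,0)->write 0,move L,goto B. Now: state=B, head=0, tape[-4..4]=011110010 (head:     ^)
Step 15: in state B at pos 0, read 1 -> (B,1)->write 1,move R,goto A. Now: state=A, head=1, tape[-4..4]=011110010 (head:      ^)
Step 16: in state A at pos 1, read 0 -> (A,0)->write 0,move L,goto C. Now: state=C, head=0, tape[-4..4]=011110010 (head:     ^)
Step 17: in state C at pos 0, read 1 -> (C,1)->write 1,move R,goto B. Now: state=B, head=1, tape[-4..4]=011110010 (head:      ^)
After 17 step(s): state = B (not H) -> not halted within 17 -> no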